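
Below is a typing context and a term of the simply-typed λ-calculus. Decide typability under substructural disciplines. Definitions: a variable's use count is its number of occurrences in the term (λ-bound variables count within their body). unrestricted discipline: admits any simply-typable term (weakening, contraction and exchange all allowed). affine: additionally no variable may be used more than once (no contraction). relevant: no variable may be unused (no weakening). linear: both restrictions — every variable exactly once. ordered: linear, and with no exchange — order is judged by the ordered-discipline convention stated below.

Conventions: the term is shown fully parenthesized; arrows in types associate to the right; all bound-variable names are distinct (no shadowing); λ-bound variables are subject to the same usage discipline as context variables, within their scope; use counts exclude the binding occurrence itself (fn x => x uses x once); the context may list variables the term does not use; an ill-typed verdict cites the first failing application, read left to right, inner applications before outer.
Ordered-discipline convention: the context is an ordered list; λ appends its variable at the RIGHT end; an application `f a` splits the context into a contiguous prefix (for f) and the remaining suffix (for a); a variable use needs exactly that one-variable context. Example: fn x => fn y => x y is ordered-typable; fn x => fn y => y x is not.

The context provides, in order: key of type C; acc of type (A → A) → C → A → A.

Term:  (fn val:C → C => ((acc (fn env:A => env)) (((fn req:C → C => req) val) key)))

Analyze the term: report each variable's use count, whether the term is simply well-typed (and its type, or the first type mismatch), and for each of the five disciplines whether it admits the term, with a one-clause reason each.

use counts: key=1; acc=1; val (bound)=1; env (bound)=1; req (bound)=1
uses in reading order: acc, env, req, val, key
typing: ✓ — (C → C) → A → A
ordered: ✗ — no ordered split (uses run acc, env, req, val, key)
linear: ✓ — single use per variable (key, acc, val, env, req)
affine: ✓ — at most one use each (key, acc, val, env, req)
relevant: ✓ — none of key, acc, val, env, req goes unused
unrestricted: ✓ — simply typable at (C → C) → A → A; W, C, E all held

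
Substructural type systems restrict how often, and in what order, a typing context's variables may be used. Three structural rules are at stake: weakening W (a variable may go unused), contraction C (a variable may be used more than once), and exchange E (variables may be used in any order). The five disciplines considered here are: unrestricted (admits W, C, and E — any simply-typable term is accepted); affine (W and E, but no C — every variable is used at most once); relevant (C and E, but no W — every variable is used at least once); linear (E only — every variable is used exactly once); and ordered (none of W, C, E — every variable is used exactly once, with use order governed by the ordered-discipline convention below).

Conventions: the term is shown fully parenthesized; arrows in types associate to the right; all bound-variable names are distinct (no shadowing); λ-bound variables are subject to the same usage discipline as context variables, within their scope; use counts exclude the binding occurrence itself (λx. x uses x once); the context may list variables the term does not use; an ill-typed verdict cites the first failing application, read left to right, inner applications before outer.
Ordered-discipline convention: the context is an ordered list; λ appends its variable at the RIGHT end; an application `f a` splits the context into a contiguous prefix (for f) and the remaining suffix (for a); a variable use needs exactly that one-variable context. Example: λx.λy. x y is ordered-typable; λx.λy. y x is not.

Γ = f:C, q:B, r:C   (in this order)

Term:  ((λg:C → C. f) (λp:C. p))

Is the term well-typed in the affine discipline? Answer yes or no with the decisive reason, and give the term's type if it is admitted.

yes — no duplicate uses among f, q, r, g, p; term : C
counts: f: 1×; q: 0×; r: 0×; g [bound]: 0×; p [bound]: 1×
left-to-right use order: f, p
typing: well-typed — term : C
all disciplines: ordered ✗ | linear ✗ | affine ✓ | relevant ✗ | unrestricted ✓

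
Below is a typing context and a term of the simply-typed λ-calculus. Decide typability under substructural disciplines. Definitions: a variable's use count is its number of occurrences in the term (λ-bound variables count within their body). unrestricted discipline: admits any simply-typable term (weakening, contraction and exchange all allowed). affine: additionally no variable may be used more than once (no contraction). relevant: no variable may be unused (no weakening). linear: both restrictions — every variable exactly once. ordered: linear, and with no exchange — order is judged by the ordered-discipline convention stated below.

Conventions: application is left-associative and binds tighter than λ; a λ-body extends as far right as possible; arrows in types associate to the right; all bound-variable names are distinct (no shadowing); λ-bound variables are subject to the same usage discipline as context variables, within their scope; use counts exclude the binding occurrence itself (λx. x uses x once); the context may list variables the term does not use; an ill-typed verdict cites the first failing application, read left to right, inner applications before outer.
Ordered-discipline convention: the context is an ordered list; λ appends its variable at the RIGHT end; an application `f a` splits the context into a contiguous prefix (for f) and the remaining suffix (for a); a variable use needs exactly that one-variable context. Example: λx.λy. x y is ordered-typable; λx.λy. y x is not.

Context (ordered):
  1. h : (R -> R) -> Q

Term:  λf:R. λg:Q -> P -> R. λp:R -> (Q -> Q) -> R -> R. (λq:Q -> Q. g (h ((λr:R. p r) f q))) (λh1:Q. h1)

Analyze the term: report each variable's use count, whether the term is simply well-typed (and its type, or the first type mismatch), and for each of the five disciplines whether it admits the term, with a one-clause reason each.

variable uses: h ×1; f (λ-bound) ×1; g (λ-bound) ×1; p (λ-bound) ×1; q (λ-bound) ×1; r (λ-bound) ×1; h1 (λ-bound) ×1
use order (left to right): g, h, p, r, f, q, h1
typing: well-typed — term : R -> (Q -> P -> R) -> (R -> (Q -> Q) -> R -> R) -> P -> R
ordered ✗ (needs exchange: uses follow g, h, p, r, f, q, h1)
linear ✓ (exactly-once usage across h, f, g, p, q, r, h1)
affine ✓ (none of h, f, g, p, q, r, h1 used more than once)
relevant ✓ (at least one use each (h, f, g, p, q, r, h1))
unrestricted ✓ (type-checks (R -> (Q -> P -> R) -> (R -> (Q -> Q) -> R -> R) -> P -> R) and nothing is barred)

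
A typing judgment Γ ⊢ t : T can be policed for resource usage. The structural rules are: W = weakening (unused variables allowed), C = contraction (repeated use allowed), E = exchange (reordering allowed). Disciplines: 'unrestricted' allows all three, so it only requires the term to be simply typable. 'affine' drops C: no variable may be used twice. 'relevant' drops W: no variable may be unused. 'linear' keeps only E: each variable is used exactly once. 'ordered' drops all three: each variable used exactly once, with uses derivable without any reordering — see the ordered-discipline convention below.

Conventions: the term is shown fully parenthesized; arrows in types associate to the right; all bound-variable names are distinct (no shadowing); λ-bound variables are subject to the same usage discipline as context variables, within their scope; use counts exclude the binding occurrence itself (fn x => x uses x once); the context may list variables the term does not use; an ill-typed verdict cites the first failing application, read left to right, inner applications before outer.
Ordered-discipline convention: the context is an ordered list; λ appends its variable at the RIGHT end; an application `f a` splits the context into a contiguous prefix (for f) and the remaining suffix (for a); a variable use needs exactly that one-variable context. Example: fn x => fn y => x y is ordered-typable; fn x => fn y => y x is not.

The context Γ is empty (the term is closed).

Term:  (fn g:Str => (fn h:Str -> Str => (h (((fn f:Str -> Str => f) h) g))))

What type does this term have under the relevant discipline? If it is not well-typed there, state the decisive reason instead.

term : Str -> (Str -> Str) -> Str
variable uses: g (bound)=1; h (bound)=2; f (bound)=1
order of uses: h, f, h, g
typing: ✓ — Str -> (Str -> Str) -> Str
summary: ordered ✗ | linear ✗ | affine ✗ | relevant ✓ | unrestricted ✓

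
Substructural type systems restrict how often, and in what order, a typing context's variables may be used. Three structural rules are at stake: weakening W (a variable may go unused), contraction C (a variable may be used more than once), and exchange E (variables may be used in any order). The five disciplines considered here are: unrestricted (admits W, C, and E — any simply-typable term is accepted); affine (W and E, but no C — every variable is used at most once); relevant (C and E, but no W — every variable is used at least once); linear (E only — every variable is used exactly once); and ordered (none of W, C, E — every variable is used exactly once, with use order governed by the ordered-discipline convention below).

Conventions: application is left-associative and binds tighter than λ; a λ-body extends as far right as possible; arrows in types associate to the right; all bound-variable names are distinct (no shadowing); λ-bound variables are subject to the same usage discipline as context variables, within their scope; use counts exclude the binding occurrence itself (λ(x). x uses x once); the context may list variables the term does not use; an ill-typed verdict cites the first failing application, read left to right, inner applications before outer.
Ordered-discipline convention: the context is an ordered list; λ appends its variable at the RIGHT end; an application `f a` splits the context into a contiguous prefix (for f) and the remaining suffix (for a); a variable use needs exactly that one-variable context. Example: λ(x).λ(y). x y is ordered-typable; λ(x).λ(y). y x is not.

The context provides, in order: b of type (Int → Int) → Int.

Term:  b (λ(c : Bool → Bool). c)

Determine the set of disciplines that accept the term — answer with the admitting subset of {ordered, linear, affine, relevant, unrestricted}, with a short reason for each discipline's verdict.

admitting disciplines: none
usage: b: 1; c (bound): 1
uses in reading order: b, c
typing: ill-typed: an argument (Bool → Bool) → Bool → Bool mismatches the expected Int → Int
ordered ✗ (fails simple typing)
linear ✗ (a type mismatch blocks all five)
affine ✗ (the type mismatch rejects it)
relevant ✗ (not simply typable)
unrestricted ✗ (fails simple typing)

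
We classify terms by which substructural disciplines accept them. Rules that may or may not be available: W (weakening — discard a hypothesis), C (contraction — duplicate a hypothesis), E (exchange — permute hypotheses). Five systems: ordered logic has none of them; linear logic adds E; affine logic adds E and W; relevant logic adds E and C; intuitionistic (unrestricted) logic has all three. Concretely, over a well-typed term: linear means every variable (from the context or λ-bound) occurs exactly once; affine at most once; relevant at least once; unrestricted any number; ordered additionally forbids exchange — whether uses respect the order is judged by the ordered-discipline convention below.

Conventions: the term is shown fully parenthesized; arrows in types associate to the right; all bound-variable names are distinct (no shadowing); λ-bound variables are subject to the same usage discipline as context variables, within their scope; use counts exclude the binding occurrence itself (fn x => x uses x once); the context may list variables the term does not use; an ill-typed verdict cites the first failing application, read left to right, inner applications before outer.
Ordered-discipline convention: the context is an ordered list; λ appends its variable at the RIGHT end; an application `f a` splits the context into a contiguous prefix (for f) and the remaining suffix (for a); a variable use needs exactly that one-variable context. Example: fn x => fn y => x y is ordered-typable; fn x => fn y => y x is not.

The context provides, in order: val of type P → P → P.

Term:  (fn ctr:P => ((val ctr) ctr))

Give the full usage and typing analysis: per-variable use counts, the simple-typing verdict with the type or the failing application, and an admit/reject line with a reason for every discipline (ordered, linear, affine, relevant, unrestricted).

variable uses: val=1, ctr (bound)=2
order of uses: val, ctr, ctr
typing: the term checks, with type P → P
ordered ✗ (uses contraction: ctr ×2)
linear ✗ (uses contraction: ctr ×2)
affine ✗ (uses contraction: ctr ×2)
relevant ✓ (val, ctr: all used, weakening unneeded)
unrestricted ✓ (typability at P → P is all that's needed)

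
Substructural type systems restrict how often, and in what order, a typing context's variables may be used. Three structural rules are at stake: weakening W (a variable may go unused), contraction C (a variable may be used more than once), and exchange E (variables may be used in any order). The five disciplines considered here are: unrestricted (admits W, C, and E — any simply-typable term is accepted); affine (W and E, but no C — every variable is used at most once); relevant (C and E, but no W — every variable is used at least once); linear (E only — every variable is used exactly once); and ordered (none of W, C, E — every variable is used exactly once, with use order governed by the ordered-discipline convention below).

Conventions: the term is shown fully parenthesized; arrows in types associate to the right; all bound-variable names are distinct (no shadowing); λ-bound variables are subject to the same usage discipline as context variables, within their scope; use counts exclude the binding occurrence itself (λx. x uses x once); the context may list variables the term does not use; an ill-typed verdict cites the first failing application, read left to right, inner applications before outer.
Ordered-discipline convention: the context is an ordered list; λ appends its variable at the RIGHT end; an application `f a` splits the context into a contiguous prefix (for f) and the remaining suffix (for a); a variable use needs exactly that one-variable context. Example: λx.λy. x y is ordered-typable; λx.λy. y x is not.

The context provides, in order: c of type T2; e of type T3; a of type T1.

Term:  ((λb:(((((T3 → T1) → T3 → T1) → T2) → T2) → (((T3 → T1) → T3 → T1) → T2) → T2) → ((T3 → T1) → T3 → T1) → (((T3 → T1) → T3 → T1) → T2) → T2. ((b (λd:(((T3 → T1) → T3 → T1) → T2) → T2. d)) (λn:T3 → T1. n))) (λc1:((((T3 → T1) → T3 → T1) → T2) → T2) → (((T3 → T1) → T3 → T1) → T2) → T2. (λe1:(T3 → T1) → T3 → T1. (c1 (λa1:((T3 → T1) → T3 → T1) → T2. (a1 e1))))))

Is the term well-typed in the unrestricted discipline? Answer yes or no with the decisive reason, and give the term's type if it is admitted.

yes — simply typable at (((T3 → T1) → T3 → T1) → T2) → T2; W, C, E all held; term : (((T3 → T1) → T3 → T1) → T2) → T2
variable uses: c ×0; e ×0; a ×0; b (λ-bound) ×1; d (λ-bound) ×1; n (λ-bound) ×1; c1 (λ-bound) ×1; e1 (λ-bound) ×1; a1 (λ-bound) ×1
use order (left to right): b, d, n, c1, a1, e1
typing: the term checks, with type (((T3 → T1) → T3 → T1) → T2) → T2
summary: ordered ✗ | linear ✗ | affine ✓ | relevant ✗ | unrestricted ✓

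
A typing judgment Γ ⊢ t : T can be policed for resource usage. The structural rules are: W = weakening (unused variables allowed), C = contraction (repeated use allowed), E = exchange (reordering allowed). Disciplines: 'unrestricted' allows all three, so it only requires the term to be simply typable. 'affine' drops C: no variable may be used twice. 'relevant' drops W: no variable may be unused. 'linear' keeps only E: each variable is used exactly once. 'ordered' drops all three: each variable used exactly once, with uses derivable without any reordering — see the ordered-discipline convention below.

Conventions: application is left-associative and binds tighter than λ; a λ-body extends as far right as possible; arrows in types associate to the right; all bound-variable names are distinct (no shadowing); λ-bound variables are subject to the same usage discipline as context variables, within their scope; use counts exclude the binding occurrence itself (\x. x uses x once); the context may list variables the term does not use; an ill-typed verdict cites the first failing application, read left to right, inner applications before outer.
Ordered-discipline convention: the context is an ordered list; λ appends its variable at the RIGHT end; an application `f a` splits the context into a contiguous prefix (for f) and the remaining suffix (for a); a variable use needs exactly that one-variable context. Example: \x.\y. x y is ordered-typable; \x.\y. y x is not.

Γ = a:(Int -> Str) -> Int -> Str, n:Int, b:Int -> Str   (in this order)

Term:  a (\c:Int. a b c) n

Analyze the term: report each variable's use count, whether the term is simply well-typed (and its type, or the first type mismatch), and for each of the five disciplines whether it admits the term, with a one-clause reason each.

counts: a ×2, n ×1, b ×1, c [bound] ×1
uses in reading order: a, a, b, c, n
typing: well-typed at Str
ordered: ✗, repeated use of a ×2
linear: ✗, repeated use of a ×2
affine: ✗, repeated use of a ×2
relevant: ✓, none of a, n, b, c goes unused
unrestricted: ✓, simply typable at Str; W, C, E all held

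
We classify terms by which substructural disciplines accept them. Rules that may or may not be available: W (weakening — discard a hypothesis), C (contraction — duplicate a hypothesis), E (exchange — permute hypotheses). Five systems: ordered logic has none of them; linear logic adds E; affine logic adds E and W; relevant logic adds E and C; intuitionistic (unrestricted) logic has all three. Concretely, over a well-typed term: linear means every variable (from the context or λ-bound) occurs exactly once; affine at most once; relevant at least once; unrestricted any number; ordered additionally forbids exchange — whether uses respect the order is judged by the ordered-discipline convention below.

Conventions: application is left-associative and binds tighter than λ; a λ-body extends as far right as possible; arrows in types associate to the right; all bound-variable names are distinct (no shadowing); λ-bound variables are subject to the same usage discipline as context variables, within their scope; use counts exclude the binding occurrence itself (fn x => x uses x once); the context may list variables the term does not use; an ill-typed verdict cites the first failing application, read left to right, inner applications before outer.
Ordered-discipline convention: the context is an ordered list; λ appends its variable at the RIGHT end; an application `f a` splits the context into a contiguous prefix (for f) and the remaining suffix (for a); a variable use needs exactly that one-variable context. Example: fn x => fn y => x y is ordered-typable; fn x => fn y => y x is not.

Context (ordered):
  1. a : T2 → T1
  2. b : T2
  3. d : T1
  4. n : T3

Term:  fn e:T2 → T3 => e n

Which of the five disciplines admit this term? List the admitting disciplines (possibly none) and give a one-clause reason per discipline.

accepted by: none
counts: a ×0; b ×0; d ×0; n ×1; e (λ-bound) ×1
left-to-right use order: e, n
typing: ill-typed: an argument T3 mismatches the expected T2
ordered ✗ (fails simple typing)
linear ✗ (a type mismatch blocks all five)
affine ✗ (the type mismatch rejects it)
relevant ✗ (not simply typable)
unrestricted ✗ (fails simple typing)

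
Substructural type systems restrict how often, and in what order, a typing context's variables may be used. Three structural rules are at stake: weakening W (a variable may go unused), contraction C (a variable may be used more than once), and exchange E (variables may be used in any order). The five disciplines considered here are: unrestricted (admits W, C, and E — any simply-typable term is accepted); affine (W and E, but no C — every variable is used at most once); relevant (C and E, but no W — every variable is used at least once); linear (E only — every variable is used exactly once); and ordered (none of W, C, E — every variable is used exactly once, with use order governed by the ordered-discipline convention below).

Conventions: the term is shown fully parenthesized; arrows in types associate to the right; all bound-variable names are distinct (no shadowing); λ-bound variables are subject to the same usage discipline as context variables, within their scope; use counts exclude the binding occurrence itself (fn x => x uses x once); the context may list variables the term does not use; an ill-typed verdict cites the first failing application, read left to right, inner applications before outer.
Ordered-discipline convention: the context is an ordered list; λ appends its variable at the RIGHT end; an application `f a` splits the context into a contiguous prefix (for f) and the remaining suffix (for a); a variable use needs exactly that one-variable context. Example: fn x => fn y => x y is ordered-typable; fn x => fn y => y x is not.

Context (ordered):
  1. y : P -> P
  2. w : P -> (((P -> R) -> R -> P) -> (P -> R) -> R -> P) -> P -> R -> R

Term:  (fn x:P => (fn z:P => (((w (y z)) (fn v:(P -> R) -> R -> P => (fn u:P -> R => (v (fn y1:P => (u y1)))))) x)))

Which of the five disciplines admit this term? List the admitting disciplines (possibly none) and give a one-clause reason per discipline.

accepted by: linear, affine, relevant, unrestricted
variable uses: y: 1×, w: 1×, x (bound): 1×, z (bound): 1×, v (bound): 1×, u (bound): 1×, y1 (bound): 1×
order of uses: w, y, z, v, u, y1, x
typing: well-typed at P -> P -> R -> R
ordered: ✗ — no contiguous prefix/suffix split fits w, y, z, v, u, y1, x
linear: ✓ — y, w, x, z, v, u, y1: one use apiece
affine: ✓ — at most one use each (y, w, x, z, v, u, y1)
relevant: ✓ — at least one use each (y, w, x, z, v, u, y1)
unrestricted: ✓ — typability at P -> P -> R -> R is all that's needed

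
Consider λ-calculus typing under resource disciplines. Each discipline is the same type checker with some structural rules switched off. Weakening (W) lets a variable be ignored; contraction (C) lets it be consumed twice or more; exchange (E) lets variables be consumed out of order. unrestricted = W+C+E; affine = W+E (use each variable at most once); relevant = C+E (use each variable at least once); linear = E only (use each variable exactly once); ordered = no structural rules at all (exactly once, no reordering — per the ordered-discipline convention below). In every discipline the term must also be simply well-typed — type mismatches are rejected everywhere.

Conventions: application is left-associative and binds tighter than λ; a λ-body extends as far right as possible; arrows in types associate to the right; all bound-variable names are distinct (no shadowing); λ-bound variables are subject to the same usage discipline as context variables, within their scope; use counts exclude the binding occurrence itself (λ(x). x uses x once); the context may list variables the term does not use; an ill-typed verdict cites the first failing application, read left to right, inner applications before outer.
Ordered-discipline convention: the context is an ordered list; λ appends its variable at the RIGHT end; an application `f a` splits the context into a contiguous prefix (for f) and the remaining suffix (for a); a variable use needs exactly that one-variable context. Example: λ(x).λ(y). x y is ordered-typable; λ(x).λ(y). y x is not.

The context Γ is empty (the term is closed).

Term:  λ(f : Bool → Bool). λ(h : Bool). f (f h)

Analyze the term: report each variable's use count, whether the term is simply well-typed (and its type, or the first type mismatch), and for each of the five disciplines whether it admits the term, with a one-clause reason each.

variable uses: f (λ-bound): 2×, h (λ-bound): 1×
left-to-right use order: f, f, h
typing: well-typed — term : (Bool → Bool) → Bool → Bool
ordered: ✗, repeated use of f ×2
linear: ✗, repeated use of f ×2
affine: ✗, repeated use of f ×2
relevant: ✓, f, h: all used, weakening unneeded
unrestricted: ✓, type-checks ((Bool → Bool) → Bool → Bool) and nothing is barred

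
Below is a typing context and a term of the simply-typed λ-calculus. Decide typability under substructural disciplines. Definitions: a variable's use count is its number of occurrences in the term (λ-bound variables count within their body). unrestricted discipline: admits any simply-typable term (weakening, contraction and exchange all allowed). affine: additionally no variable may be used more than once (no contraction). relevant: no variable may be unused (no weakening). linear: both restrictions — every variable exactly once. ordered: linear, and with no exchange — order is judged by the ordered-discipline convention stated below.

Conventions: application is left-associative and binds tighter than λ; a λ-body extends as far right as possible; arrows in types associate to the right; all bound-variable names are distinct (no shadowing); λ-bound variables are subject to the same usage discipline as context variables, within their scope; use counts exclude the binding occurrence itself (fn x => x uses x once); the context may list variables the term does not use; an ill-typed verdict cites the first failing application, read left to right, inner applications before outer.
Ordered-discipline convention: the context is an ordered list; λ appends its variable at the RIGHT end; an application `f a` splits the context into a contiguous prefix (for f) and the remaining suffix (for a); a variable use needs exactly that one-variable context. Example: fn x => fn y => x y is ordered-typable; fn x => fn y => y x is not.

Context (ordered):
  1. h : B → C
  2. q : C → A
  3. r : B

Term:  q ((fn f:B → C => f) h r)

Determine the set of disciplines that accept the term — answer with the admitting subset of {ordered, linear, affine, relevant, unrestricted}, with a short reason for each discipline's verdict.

admitting disciplines: linear, affine, relevant, unrestricted
use counts: h ×1, q ×1, r ×1, f (bound) ×1
uses in reading order: q, f, h, r
typing: the term checks, with type A
ordered: ✗, use order q, f, h, r needs exchange
linear: ✓, each of h, q, r, f used exactly once
affine: ✓, at most one use each (h, q, r, f)
relevant: ✓, every one of h, q, r, f appears
unrestricted: ✓, well-typed at A; no restrictions here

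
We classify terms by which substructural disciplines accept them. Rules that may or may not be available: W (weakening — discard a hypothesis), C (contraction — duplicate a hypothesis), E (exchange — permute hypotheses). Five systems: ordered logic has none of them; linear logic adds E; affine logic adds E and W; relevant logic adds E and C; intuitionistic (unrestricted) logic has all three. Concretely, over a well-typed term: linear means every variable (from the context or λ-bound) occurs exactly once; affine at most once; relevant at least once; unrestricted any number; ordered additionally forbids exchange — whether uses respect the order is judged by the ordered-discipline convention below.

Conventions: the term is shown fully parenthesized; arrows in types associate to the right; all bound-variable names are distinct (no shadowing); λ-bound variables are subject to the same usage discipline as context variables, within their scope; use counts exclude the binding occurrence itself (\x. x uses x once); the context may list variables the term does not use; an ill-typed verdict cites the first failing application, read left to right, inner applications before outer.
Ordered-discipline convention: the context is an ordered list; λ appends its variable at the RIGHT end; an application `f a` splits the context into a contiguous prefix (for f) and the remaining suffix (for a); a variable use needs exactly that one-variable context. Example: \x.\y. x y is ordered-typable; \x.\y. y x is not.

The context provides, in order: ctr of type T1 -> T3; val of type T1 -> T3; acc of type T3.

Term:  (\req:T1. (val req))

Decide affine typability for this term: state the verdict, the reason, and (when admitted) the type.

yes — none of ctr, val, acc, req used more than once; term : T1 -> T3
use counts: ctr ×0, val ×1, acc ×0, req (λ-bound) ×1
use order (left to right): val, req
typing: well-typed — term : T1 -> T3
summary: ordered ✗; linear ✗; affine ✓; relevant ✗; unrestricted ✓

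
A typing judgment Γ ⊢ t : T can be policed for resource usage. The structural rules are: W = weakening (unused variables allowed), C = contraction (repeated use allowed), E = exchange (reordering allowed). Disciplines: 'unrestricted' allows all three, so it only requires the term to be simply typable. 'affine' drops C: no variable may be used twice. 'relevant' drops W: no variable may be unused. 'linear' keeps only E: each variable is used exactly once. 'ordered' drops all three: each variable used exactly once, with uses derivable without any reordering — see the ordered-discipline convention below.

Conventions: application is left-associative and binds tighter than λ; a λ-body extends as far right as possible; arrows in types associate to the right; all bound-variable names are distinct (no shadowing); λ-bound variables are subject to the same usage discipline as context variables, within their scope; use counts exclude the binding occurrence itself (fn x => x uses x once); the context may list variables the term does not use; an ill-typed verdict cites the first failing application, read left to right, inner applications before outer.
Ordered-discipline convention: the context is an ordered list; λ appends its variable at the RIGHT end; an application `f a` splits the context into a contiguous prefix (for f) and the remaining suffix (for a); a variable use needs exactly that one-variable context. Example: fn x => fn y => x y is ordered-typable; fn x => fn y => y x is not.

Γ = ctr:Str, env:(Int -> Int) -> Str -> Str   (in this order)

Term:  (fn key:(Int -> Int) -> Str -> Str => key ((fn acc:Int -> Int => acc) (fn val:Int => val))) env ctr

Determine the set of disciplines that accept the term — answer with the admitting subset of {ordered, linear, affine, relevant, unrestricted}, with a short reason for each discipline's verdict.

admitted by: linear, affine, relevant, unrestricted
variable uses: ctr=1; env=1; key [bound]=1; acc [bound]=1; val [bound]=1
use order (left to right): key, acc, val, env, ctr
typing: ✓ — Str
ordered ✗ (use order key, acc, val, env, ctr needs exchange)
linear ✓ (each of ctr, env, key, acc, val used exactly once)
affine ✓ (at most one use each (ctr, env, key, acc, val))
relevant ✓ (at least one use each (ctr, env, key, acc, val))
unrestricted ✓ (type-checks (Str) and nothing is barred)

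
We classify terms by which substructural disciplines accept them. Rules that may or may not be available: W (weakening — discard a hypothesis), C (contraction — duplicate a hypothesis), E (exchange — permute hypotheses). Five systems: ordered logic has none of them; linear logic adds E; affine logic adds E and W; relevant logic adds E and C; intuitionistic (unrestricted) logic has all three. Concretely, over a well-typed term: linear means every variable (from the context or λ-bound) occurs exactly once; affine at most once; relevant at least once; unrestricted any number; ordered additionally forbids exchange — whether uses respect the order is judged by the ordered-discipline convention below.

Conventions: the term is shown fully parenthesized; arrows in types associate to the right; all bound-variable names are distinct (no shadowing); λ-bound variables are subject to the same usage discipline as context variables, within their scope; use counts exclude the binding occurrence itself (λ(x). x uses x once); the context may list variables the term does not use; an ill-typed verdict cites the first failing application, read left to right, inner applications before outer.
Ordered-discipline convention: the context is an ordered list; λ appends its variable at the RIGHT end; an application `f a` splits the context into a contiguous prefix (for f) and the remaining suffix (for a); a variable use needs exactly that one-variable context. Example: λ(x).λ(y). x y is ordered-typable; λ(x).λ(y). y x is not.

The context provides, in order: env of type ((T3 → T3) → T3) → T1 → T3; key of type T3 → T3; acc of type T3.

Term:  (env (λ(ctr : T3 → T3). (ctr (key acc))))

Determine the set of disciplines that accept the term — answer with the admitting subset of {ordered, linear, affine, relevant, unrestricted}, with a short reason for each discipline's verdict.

admitted in: linear, affine, relevant, unrestricted
variable uses: env=1, key=1, acc=1, ctr (bound)=1
order of uses: env, ctr, key, acc
typing: the term checks, with type T1 → T3
ordered ✗ (use order env, ctr, key, acc needs exchange)
linear ✓ (exactly-once usage across env, key, acc, ctr)
affine ✓ (env, key, acc, ctr: no repeats, contraction unneeded)
relevant ✓ (at least one use each (env, key, acc, ctr))
unrestricted ✓ (simply typable at T1 → T3; W, C, E all held)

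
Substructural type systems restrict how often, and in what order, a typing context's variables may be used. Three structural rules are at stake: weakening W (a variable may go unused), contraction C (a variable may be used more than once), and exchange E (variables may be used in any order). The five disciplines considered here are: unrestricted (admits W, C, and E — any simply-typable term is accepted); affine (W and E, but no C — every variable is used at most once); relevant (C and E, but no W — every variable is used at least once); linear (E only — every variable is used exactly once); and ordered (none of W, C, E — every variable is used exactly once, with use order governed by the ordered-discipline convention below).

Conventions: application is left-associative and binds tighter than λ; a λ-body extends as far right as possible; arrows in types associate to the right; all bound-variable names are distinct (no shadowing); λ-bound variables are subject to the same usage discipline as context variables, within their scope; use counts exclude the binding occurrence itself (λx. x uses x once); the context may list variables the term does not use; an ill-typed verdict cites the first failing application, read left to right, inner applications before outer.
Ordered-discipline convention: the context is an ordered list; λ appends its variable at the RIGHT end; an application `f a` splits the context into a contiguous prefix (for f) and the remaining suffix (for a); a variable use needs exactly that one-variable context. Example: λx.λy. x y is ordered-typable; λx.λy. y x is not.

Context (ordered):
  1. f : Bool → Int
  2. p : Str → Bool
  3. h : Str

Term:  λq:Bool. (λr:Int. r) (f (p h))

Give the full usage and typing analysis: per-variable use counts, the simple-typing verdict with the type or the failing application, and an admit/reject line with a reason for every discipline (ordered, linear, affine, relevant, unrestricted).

use counts: f ×1; p ×1; h ×1; q (bound) ×0; r (bound) ×1
left-to-right use order: r, f, p, h
typing: ✓ — Bool → Int
ordered ✗ (unused: q — weakening required)
linear ✗ (unused: q — weakening required)
affine ✓ (no duplicate uses among f, p, h, q, r)
relevant ✗ (unused: q — weakening required)
unrestricted ✓ (type-checks (Bool → Int) and nothing is barred)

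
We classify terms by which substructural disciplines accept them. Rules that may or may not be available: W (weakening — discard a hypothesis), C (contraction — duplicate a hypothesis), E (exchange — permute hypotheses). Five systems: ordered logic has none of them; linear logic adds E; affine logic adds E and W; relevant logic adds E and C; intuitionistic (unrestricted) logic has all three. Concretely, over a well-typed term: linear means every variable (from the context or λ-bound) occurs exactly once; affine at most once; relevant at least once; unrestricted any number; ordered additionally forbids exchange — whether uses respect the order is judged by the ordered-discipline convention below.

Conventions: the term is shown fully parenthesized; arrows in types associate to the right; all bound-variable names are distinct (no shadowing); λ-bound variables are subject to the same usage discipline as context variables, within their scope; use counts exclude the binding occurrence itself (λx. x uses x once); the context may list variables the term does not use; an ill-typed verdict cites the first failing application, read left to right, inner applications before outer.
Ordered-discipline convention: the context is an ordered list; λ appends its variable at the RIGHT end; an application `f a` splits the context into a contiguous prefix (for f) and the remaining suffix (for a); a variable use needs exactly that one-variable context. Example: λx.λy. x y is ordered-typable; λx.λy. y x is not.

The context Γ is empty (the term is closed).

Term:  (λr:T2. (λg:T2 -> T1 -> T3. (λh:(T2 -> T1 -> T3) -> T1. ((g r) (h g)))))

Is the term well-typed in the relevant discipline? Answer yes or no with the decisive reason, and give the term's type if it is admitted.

yes — r, g, h: all used, weakening unneeded; term : T2 -> (T2 -> T1 -> T3) -> ((T2 -> T1 -> T3) -> T1) -> T3
variable uses: r [bound]: 1×, g [bound]: 2×, h [bound]: 1×
uses in reading order: g, r, h, g
typing: well-typed — term : T2 -> (T2 -> T1 -> T3) -> ((T2 -> T1 -> T3) -> T1) -> T3
all disciplines: ordered ✗ · linear ✗ · affine ✗ · relevant ✓ · unrestricted ✓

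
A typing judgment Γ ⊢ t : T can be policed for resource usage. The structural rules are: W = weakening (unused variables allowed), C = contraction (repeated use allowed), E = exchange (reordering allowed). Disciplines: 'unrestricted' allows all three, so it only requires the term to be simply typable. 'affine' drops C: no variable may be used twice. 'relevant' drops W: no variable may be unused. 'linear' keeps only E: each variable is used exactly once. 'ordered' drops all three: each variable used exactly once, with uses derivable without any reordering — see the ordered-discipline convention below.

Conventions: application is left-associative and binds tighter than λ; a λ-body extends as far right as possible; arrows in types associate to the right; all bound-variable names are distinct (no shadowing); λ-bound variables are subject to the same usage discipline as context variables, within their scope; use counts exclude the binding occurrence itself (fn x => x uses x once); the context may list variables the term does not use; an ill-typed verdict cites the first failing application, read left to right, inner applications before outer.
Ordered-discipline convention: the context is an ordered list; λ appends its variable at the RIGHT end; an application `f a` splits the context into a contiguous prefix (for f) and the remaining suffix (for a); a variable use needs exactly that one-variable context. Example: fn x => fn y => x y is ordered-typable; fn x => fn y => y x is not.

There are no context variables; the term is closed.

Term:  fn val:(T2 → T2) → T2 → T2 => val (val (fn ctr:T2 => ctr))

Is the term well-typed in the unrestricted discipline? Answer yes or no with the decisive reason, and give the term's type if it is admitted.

yes — type-checks (((T2 → T2) → T2 → T2) → T2 → T2) and nothing is barred; term : ((T2 → T2) → T2 → T2) → T2 → T2
usage: val (bound) ×2, ctr (bound) ×1
order of uses: val, val, ctr
typing: well-typed — term : ((T2 → T2) → T2 → T2) → T2 → T2
across the five disciplines: ordered ✗, linear ✗, affine ✗, relevant ✓, unrestricted ✓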